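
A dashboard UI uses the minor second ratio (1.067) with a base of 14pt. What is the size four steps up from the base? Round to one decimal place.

18.1pt

14.0 × 1.067⁴ = 14.0 × 1.29616 ≈ 18.15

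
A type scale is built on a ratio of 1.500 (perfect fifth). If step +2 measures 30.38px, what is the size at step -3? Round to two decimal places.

30.38 ÷ 1.500⁵ = 30.38 ÷ 7.59375 ≈ 4.001

4.00px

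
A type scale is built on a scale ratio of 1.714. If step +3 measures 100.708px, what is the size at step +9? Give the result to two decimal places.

The gap is 9 − (3) = 6 steps, so the factor is 1.714^6.
100.708 × 1.714⁶ = 100.708 × 25.35508 ≈ 2553.459

2553.46px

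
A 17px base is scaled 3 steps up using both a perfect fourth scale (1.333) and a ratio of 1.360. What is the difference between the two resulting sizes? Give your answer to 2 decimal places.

2.50px

Perfect fourth: 17.0 × 1.333³ = 40.2661px
At 1.360: 17.0 × 1.360³ = 42.7628px
Difference: 42.7628 − 40.2661 = 2.4967px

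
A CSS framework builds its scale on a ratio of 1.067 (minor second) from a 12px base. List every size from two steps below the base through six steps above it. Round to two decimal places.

Step -2: 12.0 ÷ 1.067² = 10.54
Step -1: 12.0 ÷ 1.067 = 11.25
Step 0: 12px
Step 1: 12.0 × 1.067 = 12.80
Step 2: 12.0 × 1.067² = 13.66
Step 3: 12.0 × 1.067³ = 14.58
Step 4: 12.0 × 1.067⁴ = 15.55
Step 5: 12.0 × 1.067⁵ = 16.60
Step 6: 12.0 × 1.067⁶ = 17.71

10.54px, 11.25px, 12.00px, 12.80px, 13.66px, 14.58px, 15.55px, 16.60px, 17.71px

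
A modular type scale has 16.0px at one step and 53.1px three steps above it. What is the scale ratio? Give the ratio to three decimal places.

r³ = 53.1 / 16.0, so r = (53.1/16.0)^(1/3).
r = 3.3188^(1/3) ≈ 1.4916

1.492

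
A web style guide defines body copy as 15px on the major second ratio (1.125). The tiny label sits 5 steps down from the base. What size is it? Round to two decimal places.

15.0 ÷ 1.125⁵ = 15.0 ÷ 1.80203 ≈ 8.32

8.32px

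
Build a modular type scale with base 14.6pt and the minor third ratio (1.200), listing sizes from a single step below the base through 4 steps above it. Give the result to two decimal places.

12.17pt, 14.60pt, 17.52pt, 21.02pt, 25.23pt, 30.27pt

Step -1: 14.6 ÷ 1.200 = 12.17
Step 0: 14.6pt
Step 1: 14.6 × 1.200 = 17.52
Step 2: 14.6 × 1.200² = 21.02
Step 3: 14.6 × 1.200³ = 25.23
Step 4: 14.6 × 1.200⁴ = 30.27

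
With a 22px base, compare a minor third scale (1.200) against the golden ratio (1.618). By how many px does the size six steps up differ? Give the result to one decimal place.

329.0px

Minor third: 22.0 × 1.200⁶ = 65.692px
Golden ratio: 22.0 × 1.618⁶ = 394.724px
Difference: 394.724 − 65.692 = 329.032px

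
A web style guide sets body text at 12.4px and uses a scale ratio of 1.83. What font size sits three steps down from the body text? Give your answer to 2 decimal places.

A modular type scale is a geometric sequence: sizeₙ = base × rⁿ.
12.4 ÷ 1.83³ = 12.4 ÷ 6.12849 ≈ 2.02

2.02px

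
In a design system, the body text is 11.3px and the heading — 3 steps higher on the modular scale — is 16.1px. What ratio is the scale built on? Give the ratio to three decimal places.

The ratio satisfies 11.3 × r³ = 16.1, so r = (16.1 / 11.3)^(1/3).
r = 1.4248^(1/3) ≈ 1.1253

1.125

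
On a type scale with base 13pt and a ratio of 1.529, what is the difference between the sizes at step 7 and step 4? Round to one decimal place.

182.9pt

Step 4: 13.0 × 1.529⁴ = 71.052pt
Step 7: 13.0 × 1.529⁷ = 253.978pt
Difference: 253.978 − 71.052 = 182.926pt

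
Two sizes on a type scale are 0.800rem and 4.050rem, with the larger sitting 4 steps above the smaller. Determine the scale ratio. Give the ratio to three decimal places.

The ratio satisfies 0.800 × r⁴ = 4.050, so r = (4.050 / 0.800)^(1/4).
r = 5.0625^(1/4) ≈ 1.5000

1.500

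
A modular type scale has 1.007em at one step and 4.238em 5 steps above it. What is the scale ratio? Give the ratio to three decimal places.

1.333

r⁵ = 4.238 / 1.007, so r = (4.238/1.007)^(1/5).
r = 4.2085^(1/5) ≈ 1.3330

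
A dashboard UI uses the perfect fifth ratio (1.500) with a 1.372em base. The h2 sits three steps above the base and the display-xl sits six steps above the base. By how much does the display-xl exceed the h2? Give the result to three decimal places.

Step 3: 1.372 × 1.500³ = 4.63050em
Step 6: 1.372 × 1.500⁶ = 15.62794em
Difference: 15.62794 − 4.63050 = 10.99744em

10.997em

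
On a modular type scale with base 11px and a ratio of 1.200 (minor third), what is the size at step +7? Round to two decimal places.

11.0 × 1.200⁷ = 11.0 × 3.58318 ≈ 39.41

39.41px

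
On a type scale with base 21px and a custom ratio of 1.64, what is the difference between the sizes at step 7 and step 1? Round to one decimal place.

635.6px

Step 1: 21.0 × 1.64 = 34.440px
Step 7: 21.0 × 1.64⁷ = 670.079px
Difference: 670.079 − 34.440 = 635.639px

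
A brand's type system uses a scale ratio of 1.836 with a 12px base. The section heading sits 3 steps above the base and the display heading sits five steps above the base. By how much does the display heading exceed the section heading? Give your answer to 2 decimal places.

Step 3: 12.0 × 1.836³ = 74.2676px
Step 5: 12.0 × 1.836⁵ = 250.3483px
Difference: 250.3483 − 74.2676 = 176.0807px

176.08px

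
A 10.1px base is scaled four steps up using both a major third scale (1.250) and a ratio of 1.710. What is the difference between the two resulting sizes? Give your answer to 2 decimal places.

Major third: 10.1 × 1.250⁴ = 24.6582px
At 1.710: 10.1 × 1.710⁴ = 86.3586px
Difference: 86.3586 − 24.6582 = 61.7004px

61.70px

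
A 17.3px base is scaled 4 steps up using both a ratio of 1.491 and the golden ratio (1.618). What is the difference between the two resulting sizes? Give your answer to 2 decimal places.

At 1.491: 17.3 × 1.491⁴ = 85.4981px
Golden ratio: 17.3 × 1.618⁴ = 118.5660px
Difference: 118.5660 − 85.4981 = 33.0679px

33.07px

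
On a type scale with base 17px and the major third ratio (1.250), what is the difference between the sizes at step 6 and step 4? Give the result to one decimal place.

Step 4: 17.0 × 1.250⁴ = 41.504px
Step 6: 17.0 × 1.250⁶ = 64.850px
Difference: 64.850 − 41.504 = 23.346px

23.3px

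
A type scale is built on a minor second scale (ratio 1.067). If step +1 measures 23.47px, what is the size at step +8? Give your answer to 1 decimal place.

23.47 × 1.067⁷ = 23.47 × 1.57453 ≈ 36.954

37.0px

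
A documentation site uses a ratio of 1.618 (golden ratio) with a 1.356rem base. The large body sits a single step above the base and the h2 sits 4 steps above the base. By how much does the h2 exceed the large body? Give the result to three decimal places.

Step 1: 1.356 × 1.618 = 2.19401rem
Step 4: 1.356 × 1.618⁴ = 9.29338rem
Difference: 9.29338 − 2.19401 = 7.09937rem

7.099rem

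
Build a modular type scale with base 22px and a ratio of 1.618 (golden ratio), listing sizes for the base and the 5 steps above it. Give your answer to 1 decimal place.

Step 0: 22px
Step 1: 22.0 × 1.618 = 35.6
Step 2: 22.0 × 1.618² = 57.6
Step 3: 22.0 × 1.618³ = 93.2
Step 4: 22.0 × 1.618⁴ = 150.8
Step 5: 22.0 × 1.618⁵ = 244.0

22.0px, 35.6px, 57.6px, 93.2px, 150.8px, 244.0px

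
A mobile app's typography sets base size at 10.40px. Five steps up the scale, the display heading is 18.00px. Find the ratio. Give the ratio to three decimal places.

The ratio satisfies 10.40 × r⁵ = 18.00, so r = (18.00 / 10.40)^(1/5).
r = 1.7308^(1/5) ≈ 1.1160

1.116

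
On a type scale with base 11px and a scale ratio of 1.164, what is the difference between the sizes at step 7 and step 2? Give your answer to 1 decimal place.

Step 2: 11.0 × 1.164² = 14.904px
Step 7: 11.0 × 1.164⁷ = 31.847px
Difference: 31.847 − 14.904 = 16.943px

16.9px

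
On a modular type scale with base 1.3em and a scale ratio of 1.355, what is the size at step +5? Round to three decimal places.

5.938em

1.3 × 1.355⁵ = 1.3 × 4.56769 ≈ 5.938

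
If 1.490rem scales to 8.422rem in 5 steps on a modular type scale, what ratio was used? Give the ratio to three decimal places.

1.414

r⁵ = 8.422 / 1.490, so r = (8.422/1.490)^(1/5).
r = 5.6523^(1/5) ≈ 1.4140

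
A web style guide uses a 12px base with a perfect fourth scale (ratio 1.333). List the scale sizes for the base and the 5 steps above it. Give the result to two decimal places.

Step 0: 12px
Step 1: 12.0 × 1.333 = 16.00
Step 2: 12.0 × 1.333² = 21.32
Step 3: 12.0 × 1.333³ = 28.42
Step 4: 12.0 × 1.333⁴ = 37.89
Step 5: 12.0 × 1.333⁵ = 50.50

12.00px, 16.00px, 21.32px, 28.42px, 37.89px, 50.50px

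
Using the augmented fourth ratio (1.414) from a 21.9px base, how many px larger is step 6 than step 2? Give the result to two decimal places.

131.25px

Step 2: 21.9 × 1.414² = 43.7868px
Step 6: 21.9 × 1.414⁶ = 175.0413px
Difference: 175.0413 − 43.7868 = 131.2545px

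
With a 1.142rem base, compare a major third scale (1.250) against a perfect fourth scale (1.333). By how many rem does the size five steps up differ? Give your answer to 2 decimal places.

1.32rem

Major third: 1.142 × 1.250⁵ = 3.4851rem
Perfect fourth: 1.142 × 1.333⁵ = 4.8064rem
Difference: 4.8064 − 3.4851 = 1.3213rem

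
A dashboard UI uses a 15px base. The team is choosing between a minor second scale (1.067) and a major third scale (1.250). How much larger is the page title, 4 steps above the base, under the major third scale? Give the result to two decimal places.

Minor second: 15.0 × 1.067⁴ = 19.4424px
Major third: 15.0 × 1.250⁴ = 36.6211px
Difference: 36.6211 − 19.4424 = 17.1787px

17.18px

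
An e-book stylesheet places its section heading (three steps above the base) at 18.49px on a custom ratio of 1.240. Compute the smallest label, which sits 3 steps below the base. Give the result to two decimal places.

The gap is -3 − (3) = -6 steps, so the factor is 1.240^-6.
18.49 ÷ 1.240⁶ = 18.49 ÷ 3.63522 ≈ 5.086

5.09px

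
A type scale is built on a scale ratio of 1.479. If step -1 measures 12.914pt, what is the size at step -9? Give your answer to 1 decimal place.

0.6pt

The gap is -9 − (-1) = -8 steps, so the factor is 1.479^-8.
12.914 ÷ 1.479⁸ = 12.914 ÷ 22.89525 ≈ 0.564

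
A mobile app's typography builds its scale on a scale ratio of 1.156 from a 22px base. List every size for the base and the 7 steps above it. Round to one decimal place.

Step 0: 22px
Step 1: 22.0 × 1.156 = 25.4
Step 2: 22.0 × 1.156² = 29.4
Step 3: 22.0 × 1.156³ = 34.0
Step 4: 22.0 × 1.156⁴ = 39.3
Step 5: 22.0 × 1.156⁵ = 45.4
Step 6: 22.0 × 1.156⁶ = 52.5
Step 7: 22.0 × 1.156⁷ = 60.7

22.0px, 25.4px, 29.4px, 34.0px, 39.3px, 45.4px, 52.5px, 60.7px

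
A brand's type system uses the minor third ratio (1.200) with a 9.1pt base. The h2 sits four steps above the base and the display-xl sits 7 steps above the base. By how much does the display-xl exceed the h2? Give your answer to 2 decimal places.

Step 4: 9.1 × 1.200⁴ = 18.8698pt
Step 7: 9.1 × 1.200⁷ = 32.6069pt
Difference: 32.6069 − 18.8698 = 13.7371pt

13.74pt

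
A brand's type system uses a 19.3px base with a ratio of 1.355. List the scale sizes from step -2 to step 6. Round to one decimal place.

10.5px, 14.2px, 19.3px, 26.2px, 35.4px, 48.0px, 65.1px, 88.2px, 119.5px

Step -2: 19.3 ÷ 1.355² = 10.5
Step -1: 19.3 ÷ 1.355 = 14.2
Step 0: 19.3px
Step 1: 19.3 × 1.355 = 26.2
Step 2: 19.3 × 1.355² = 35.4
Step 3: 19.3 × 1.355³ = 48.0
Step 4: 19.3 × 1.355⁴ = 65.1
Step 5: 19.3 × 1.355⁵ = 88.2
Step 6: 19.3 × 1.355⁶ = 119.5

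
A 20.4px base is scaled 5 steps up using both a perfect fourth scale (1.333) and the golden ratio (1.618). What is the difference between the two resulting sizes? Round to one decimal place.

140.4px

Perfect fourth: 20.4 × 1.333⁵ = 85.858px
Golden ratio: 20.4 × 1.618⁵ = 226.216px
Difference: 226.216 − 85.858 = 140.358px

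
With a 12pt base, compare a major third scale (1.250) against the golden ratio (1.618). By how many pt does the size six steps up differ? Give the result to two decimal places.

169.53pt

Major third: 12.0 × 1.250⁶ = 45.7764pt
Golden ratio: 12.0 × 1.618⁶ = 215.3041pt
Difference: 215.3041 − 45.7764 = 169.5277pt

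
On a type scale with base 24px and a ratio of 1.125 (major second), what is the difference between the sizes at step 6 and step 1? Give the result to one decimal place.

21.7px

Step 1: 24.0 × 1.125 = 27.000px
Step 6: 24.0 × 1.125⁶ = 48.655px
Difference: 48.655 − 27.000 = 21.655px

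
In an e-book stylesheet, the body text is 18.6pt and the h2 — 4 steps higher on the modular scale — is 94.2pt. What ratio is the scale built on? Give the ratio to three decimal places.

The ratio satisfies 18.6 × r⁴ = 94.2, so r = (94.2 / 18.6)^(1/4).
r = 5.0645^(1/4) ≈ 1.5001

1.500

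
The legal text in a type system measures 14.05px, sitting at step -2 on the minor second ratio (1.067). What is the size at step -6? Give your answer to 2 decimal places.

Moving from step -2 to step -6 is 4 steps down, so divide by r⁴.
14.05 ÷ 1.067⁴ = 14.05 ÷ 1.29616 ≈ 10.840

10.84px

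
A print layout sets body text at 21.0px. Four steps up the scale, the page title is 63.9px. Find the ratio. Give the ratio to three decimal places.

r⁴ = 63.9 / 21.0, so r = (63.9/21.0)^(1/4).
r = 3.0429^(1/4) ≈ 1.3207

1.321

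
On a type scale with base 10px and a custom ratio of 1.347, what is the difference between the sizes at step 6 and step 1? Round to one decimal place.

46.3px

Step 1: 10.0 × 1.347 = 13.470px
Step 6: 10.0 × 1.347⁶ = 59.732px
Difference: 59.732 − 13.470 = 46.262px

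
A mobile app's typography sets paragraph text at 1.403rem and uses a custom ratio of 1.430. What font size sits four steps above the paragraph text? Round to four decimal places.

5.8668rem

1.403 × 1.430⁴ = 1.403 × 4.18162 ≈ 5.8668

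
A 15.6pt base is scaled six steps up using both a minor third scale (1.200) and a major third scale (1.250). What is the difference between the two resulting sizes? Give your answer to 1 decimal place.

12.9pt

Minor third: 15.6 × 1.200⁶ = 46.581pt
Major third: 15.6 × 1.250⁶ = 59.509pt
Difference: 59.509 − 46.581 = 12.928pt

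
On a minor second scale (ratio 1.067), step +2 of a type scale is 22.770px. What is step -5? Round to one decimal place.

14.5px

22.770 ÷ 1.067⁷ = 22.770 ÷ 1.57453 ≈ 14.461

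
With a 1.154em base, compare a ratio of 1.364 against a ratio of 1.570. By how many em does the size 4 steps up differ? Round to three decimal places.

3.017em

At 1.364: 1.154 × 1.364⁴ = 3.99451em
At 1.570: 1.154 × 1.570⁴ = 7.01139em
Difference: 7.01139 − 3.99451 = 3.01688em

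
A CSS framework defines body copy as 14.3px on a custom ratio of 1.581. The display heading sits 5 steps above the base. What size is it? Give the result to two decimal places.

Each step on a modular scale multiplies by the ratio, so the size n steps from the base is base × ratioⁿ.
14.3 × 1.581⁵ = 14.3 × 9.87778 ≈ 141.25

141.25px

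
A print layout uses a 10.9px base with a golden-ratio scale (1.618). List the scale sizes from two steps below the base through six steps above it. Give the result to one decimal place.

Step -2: 10.9 ÷ 1.618² = 4.2
Step -1: 10.9 ÷ 1.618 = 6.7
Step 0: 10.9px
Step 1: 10.9 × 1.618 = 17.6
Step 2: 10.9 × 1.618² = 28.5
Step 3: 10.9 × 1.618³ = 46.2
Step 4: 10.9 × 1.618⁴ = 74.7
Step 5: 10.9 × 1.618⁵ = 120.9
Step 6: 10.9 × 1.618⁶ = 195.6

4.2px, 6.7px, 10.9px, 17.6px, 28.5px, 46.2px, 74.7px, 120.9px, 195.6px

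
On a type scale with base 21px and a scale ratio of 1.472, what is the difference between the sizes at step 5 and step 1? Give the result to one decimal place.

Step 1: 21.0 × 1.472 = 30.912px
Step 5: 21.0 × 1.472⁵ = 145.130px
Difference: 145.130 − 30.912 = 114.218px

114.2px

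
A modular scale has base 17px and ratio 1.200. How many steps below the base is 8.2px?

1.200ⁿ = 17 / 8.2 = 2.0732
n = ln(2.0732) / ln(1.200) = 0.7291 / 0.1823 ≈ 4.00

4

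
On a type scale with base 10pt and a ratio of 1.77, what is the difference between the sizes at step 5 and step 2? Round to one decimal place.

Step 2: 10.0 × 1.77² = 31.329pt
Step 5: 10.0 × 1.77⁵ = 173.727pt
Difference: 173.727 − 31.329 = 142.398pt

142.4pt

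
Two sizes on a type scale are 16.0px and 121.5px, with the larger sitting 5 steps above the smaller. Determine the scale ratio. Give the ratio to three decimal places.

1.500

r⁵ = 121.5 / 16.0, so r = (121.5/16.0)^(1/5).
r = 7.5938^(1/5) ≈ 1.5000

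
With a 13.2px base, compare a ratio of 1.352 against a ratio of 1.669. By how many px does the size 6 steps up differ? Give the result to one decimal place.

204.7px

At 1.352: 13.2 × 1.352⁶ = 80.618px
At 1.669: 13.2 × 1.669⁶ = 285.307px
Difference: 285.307 − 80.618 = 204.689px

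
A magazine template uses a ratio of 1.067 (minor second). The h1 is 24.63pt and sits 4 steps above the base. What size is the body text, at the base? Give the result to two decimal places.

19.00pt

Moving from step +4 to step +0 is 4 steps down, so divide by r⁴.
24.63 ÷ 1.067⁴ = 24.63 ÷ 1.29616 ≈ 19.002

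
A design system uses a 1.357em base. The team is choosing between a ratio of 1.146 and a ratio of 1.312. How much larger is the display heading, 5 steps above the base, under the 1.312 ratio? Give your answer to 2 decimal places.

At 1.146: 1.357 × 1.146⁵ = 2.6823em
At 1.312: 1.357 × 1.312⁵ = 5.2753em
Difference: 5.2753 − 2.6823 = 2.5930em

2.59em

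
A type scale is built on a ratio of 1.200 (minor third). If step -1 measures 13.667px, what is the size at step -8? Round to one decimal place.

The gap is -8 − (-1) = -7 steps, so the factor is 1.200^-7.
13.667 ÷ 1.200⁷ = 13.667 ÷ 3.58318 ≈ 3.814

3.8px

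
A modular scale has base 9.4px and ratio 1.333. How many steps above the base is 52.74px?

1.333ⁿ = 52.74 / 9.4 = 5.6106
n = ln(5.6106) / ln(1.333) = 1.7247 / 0.2874 ≈ 6.00

6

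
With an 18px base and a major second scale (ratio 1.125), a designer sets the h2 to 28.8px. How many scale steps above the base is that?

4

1.125ⁿ = 28.8 / 18 = 1.6000
n = ln(1.6000) / ln(1.125) = 0.4700 / 0.1178 ≈ 3.99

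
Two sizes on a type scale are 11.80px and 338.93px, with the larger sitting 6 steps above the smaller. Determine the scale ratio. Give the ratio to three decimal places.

r⁶ = 338.93 / 11.80, so r = (338.93/11.80)^(1/6).
r = 28.7229^(1/6) ≈ 1.7500

1.750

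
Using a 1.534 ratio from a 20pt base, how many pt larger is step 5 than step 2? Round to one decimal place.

Step 2: 20.0 × 1.534² = 47.063pt
Step 5: 20.0 × 1.534⁵ = 169.886pt
Difference: 169.886 − 47.063 = 122.823pt

122.8pt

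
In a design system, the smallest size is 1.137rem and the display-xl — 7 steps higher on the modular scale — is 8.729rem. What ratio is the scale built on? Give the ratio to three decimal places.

1.338

The ratio satisfies 1.137 × r⁷ = 8.729, so r = (8.729 / 1.137)^(1/7).
r = 7.6772^(1/7) ≈ 1.3380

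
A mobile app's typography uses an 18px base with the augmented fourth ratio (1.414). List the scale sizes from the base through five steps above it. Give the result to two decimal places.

18.00px, 25.45px, 35.99px, 50.89px, 71.96px, 101.75px

Step 0: 18px
Step 1: 18.0 × 1.414 = 25.45
Step 2: 18.0 × 1.414² = 35.99
Step 3: 18.0 × 1.414³ = 50.89
Step 4: 18.0 × 1.414⁴ = 71.96
Step 5: 18.0 × 1.414⁵ = 101.75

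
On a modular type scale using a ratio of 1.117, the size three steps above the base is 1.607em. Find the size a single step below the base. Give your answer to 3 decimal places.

1.032em

The gap is -1 − (3) = -4 steps, so the factor is 1.117^-4.
1.607 ÷ 1.117⁴ = 1.607 ÷ 1.55673 ≈ 1.032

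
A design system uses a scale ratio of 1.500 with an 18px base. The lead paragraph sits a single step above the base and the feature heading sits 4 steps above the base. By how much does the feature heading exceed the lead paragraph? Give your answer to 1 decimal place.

Step 1: 18.0 × 1.500 = 27.000px
Step 4: 18.0 × 1.500⁴ = 91.125px
Difference: 91.125 − 27.000 = 64.125px

64.1px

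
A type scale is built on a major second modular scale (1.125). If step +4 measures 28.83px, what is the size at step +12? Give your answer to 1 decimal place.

Moving from step +4 to step +12 is 8 steps up, so multiply by r⁸.
28.83 × 1.125⁸ = 28.83 × 2.56578 ≈ 73.972

74.0px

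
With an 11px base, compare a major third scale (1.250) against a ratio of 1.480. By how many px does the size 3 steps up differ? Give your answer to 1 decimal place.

14.2px

Major third: 11.0 × 1.250³ = 21.484px
At 1.480: 11.0 × 1.480³ = 35.660px
Difference: 35.660 − 21.484 = 14.176px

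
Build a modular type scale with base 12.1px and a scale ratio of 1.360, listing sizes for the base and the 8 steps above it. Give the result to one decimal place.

Step 0: 12.1px
Step 1: 12.1 × 1.360 = 16.5
Step 2: 12.1 × 1.360² = 22.4
Step 3: 12.1 × 1.360³ = 30.4
Step 4: 12.1 × 1.360⁴ = 41.4
Step 5: 12.1 × 1.360⁵ = 56.3
Step 6: 12.1 × 1.360⁶ = 76.6
Step 7: 12.1 × 1.360⁷ = 104.1
Step 8: 12.1 × 1.360⁸ = 141.6

12.1px, 16.5px, 22.4px, 30.4px, 41.4px, 56.3px, 76.6px, 104.1px, 141.6px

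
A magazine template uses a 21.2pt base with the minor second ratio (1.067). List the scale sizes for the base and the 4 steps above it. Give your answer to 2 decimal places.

21.20pt, 22.62pt, 24.14pt, 25.75pt, 27.48pt

Step 0: 21.2pt
Step 1: 21.2 × 1.067 = 22.62
Step 2: 21.2 × 1.067² = 24.14
Step 3: 21.2 × 1.067³ = 25.75
Step 4: 21.2 × 1.067⁴ = 27.48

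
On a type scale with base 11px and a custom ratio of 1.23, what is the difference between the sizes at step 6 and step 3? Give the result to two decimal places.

Step 3: 11.0 × 1.23³ = 20.4695px
Step 6: 11.0 × 1.23⁶ = 38.0911px
Difference: 38.0911 − 20.4695 = 17.6216px

17.62px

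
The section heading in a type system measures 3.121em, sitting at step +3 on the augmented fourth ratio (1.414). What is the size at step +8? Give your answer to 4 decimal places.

The gap is 8 − (3) = 5 steps, so the factor is 1.414^5.
3.121 × 1.414⁵ = 3.121 × 5.65258 ≈ 17.6417

17.6417em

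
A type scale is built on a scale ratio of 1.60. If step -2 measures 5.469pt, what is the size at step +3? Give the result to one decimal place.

57.3pt

5.469 × 1.60⁵ = 5.469 × 10.48576 ≈ 57.347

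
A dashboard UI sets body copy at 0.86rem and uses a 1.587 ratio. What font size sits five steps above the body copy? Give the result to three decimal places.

Every step multiplies by the scale ratio.
0.86 × 1.587⁵ = 0.86 × 10.06664 ≈ 8.657

8.657rem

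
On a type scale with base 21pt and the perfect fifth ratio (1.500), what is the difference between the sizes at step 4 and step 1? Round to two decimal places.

Step 1: 21.0 × 1.500 = 31.5000pt
Step 4: 21.0 × 1.500⁴ = 106.3125pt
Difference: 106.3125 − 31.5000 = 74.8125pt

74.81pt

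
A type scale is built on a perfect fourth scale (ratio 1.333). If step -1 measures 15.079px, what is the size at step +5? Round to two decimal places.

84.60px

15.079 × 1.333⁶ = 15.079 × 5.61023 ≈ 84.597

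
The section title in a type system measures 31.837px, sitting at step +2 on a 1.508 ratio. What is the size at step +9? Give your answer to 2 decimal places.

564.60px

Moving from step +2 to step +9 is 7 steps up, so multiply by r⁷.
31.837 × 1.508⁷ = 31.837 × 17.73411 ≈ 564.601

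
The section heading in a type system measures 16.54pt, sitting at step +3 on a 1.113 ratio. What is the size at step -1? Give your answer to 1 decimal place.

The gap is -1 − (3) = -4 steps, so the factor is 1.113^-4.
16.54 ÷ 1.113⁴ = 16.54 ÷ 1.53455 ≈ 10.778

10.8pt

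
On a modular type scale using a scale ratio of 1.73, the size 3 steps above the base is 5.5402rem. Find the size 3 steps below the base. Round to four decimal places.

0.2067rem

Moving from step +3 to step -3 is 6 steps down, so divide by r⁶.
5.5402 ÷ 1.73⁶ = 5.5402 ÷ 26.80875 ≈ 0.2067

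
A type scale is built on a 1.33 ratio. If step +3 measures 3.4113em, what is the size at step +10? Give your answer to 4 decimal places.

The gap is 10 − (3) = 7 steps, so the factor is 1.33^7.
3.4113 × 1.33⁷ = 3.4113 × 7.36142 ≈ 25.1120

25.1120em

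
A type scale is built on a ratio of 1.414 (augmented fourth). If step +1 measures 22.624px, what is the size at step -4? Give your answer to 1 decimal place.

22.624 ÷ 1.414⁵ = 22.624 ÷ 5.65258 ≈ 4.002

4.0px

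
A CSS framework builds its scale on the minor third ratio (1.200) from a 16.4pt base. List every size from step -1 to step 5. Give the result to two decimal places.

Step -1: 16.4 ÷ 1.200 = 13.67
Step 0: 16.4pt
Step 1: 16.4 × 1.200 = 19.68
Step 2: 16.4 × 1.200² = 23.62
Step 3: 16.4 × 1.200³ = 28.34
Step 4: 16.4 × 1.200⁴ = 34.01
Step 5: 16.4 × 1.200⁵ = 40.81

13.67pt, 16.40pt, 19.68pt, 23.62pt, 28.34pt, 34.01pt, 40.81pt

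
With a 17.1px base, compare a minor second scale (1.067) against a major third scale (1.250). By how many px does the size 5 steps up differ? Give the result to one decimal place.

Minor second: 17.1 × 1.067⁵ = 23.649px
Major third: 17.1 × 1.250⁵ = 52.185px
Difference: 52.185 − 23.649 = 28.536px

28.5px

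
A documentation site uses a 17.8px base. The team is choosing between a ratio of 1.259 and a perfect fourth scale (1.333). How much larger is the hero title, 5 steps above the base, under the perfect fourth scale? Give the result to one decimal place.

At 1.259: 17.8 × 1.259⁵ = 56.305px
Perfect fourth: 17.8 × 1.333⁵ = 74.915px
Difference: 74.915 − 56.305 = 18.610px

18.6px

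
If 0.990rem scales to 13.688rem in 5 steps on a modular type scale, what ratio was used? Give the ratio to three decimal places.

r⁵ = 13.688 / 0.990, so r = (13.688/0.990)^(1/5).
r = 13.8263^(1/5) ≈ 1.6910

1.691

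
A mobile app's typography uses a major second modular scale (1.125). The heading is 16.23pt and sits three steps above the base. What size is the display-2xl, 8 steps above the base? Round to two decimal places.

The gap is 8 − (3) = 5 steps, so the factor is 1.125^5.
16.23 × 1.125⁵ = 16.23 × 1.80203 ≈ 29.247

29.25pt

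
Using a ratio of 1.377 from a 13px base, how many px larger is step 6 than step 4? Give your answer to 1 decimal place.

Step 4: 13.0 × 1.377⁴ = 46.739px
Step 6: 13.0 × 1.377⁶ = 88.623px
Difference: 88.623 − 46.739 = 41.884px

41.9px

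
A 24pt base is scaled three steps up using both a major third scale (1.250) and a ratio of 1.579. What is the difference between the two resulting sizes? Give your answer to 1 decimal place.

47.6pt

Major third: 24.0 × 1.250³ = 46.875pt
At 1.579: 24.0 × 1.579³ = 94.484pt
Difference: 94.484 − 46.875 = 47.609pt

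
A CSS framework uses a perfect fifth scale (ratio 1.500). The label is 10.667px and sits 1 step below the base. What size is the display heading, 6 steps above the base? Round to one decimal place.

182.3px

The gap is 6 − (-1) = 7 steps, so the factor is 1.500^7.
10.667 × 1.500⁷ = 10.667 × 17.08594 ≈ 182.256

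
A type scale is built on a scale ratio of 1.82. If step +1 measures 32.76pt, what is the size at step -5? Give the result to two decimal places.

0.90pt

The gap is -5 − (1) = -6 steps, so the factor is 1.82^-6.
32.76 ÷ 1.82⁶ = 32.76 ÷ 36.34363 ≈ 0.901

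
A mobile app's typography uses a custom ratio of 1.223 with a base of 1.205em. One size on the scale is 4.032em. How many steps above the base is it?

1.223ⁿ = 4.032 / 1.205 = 3.3461
n = ln(3.3461) / ln(1.223) = 1.2078 / 0.2013 ≈ 6.00

6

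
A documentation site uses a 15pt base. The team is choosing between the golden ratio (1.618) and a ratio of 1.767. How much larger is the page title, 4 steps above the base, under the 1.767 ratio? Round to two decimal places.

Golden ratio: 15.0 × 1.618⁴ = 102.8029pt
At 1.767: 15.0 × 1.767⁴ = 146.2303pt
Difference: 146.2303 − 102.8029 = 43.4274pt

43.43pt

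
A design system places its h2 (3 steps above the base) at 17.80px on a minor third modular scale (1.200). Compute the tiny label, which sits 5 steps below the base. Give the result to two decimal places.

4.14px

17.80 ÷ 1.200⁸ = 17.80 ÷ 4.29982 ≈ 4.140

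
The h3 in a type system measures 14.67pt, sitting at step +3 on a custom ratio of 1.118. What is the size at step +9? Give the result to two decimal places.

14.67 × 1.118⁶ = 14.67 × 1.95277 ≈ 28.647

28.65pt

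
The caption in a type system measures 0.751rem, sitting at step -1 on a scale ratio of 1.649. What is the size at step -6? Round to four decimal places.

0.751 ÷ 1.649⁵ = 0.751 ÷ 12.19280 ≈ 0.0616

0.0616rem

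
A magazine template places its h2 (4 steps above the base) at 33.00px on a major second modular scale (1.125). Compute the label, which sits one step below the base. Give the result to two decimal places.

18.31px

33.00 ÷ 1.125⁵ = 33.00 ÷ 1.80203 ≈ 18.313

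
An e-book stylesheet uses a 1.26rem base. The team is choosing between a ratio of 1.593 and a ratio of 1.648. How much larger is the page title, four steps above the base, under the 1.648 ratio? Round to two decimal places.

At 1.593: 1.26 × 1.593⁴ = 8.1140rem
At 1.648: 1.26 × 1.648⁴ = 9.2939rem
Difference: 9.2939 − 8.1140 = 1.1799rem

1.18rem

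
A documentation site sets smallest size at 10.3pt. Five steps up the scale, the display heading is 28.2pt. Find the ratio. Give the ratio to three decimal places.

1.223

The ratio satisfies 10.3 × r⁵ = 28.2, so r = (28.2 / 10.3)^(1/5).
r = 2.7379^(1/5) ≈ 1.2232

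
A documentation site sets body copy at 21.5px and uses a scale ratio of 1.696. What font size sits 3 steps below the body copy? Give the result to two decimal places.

4.41px

Every step multiplies by the scale ratio.
21.5 ÷ 1.696³ = 21.5 ÷ 4.87840 ≈ 4.41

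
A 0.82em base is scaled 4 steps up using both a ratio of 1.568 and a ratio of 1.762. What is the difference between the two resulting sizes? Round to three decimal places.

At 1.568: 0.82 × 1.568⁴ = 4.95676em
At 1.762: 0.82 × 1.762⁴ = 7.90383em
Difference: 7.90383 − 4.95676 = 2.94707em

2.947em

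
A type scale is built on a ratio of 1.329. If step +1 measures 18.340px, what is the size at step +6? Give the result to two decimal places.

76.04px

18.340 × 1.329⁵ = 18.340 × 4.14596 ≈ 76.037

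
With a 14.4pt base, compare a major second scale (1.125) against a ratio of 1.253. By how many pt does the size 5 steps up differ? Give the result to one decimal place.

Major second: 14.4 × 1.125⁵ = 25.949pt
At 1.253: 14.4 × 1.253⁵ = 44.475pt
Difference: 44.475 − 25.949 = 18.526pt

18.5pt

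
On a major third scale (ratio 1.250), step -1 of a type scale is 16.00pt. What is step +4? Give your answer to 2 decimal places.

48.83pt

The gap is 4 − (-1) = 5 steps, so the factor is 1.250^5.
16.00 × 1.250⁵ = 16.00 × 3.05176 ≈ 48.828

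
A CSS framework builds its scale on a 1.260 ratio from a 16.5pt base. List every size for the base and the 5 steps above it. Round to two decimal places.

Step 0: 16.5pt
Step 1: 16.5 × 1.260 = 20.79
Step 2: 16.5 × 1.260² = 26.20
Step 3: 16.5 × 1.260³ = 33.01
Step 4: 16.5 × 1.260⁴ = 41.59
Step 5: 16.5 × 1.260⁵ = 52.40

16.50pt, 20.79pt, 26.20pt, 33.01pt, 41.59pt, 52.40pt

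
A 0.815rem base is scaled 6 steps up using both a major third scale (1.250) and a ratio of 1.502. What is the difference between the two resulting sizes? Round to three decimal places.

6.249rem

Major third: 0.815 × 1.250⁶ = 3.10898rem
At 1.502: 0.815 × 1.502⁶ = 9.35787rem
Difference: 9.35787 − 3.10898 = 6.24889rem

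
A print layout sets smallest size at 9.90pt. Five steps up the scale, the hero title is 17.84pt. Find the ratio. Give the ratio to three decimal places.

1.125

r⁵ = 17.84 / 9.90, so r = (17.84/9.90)^(1/5).
r = 1.8020^(1/5) ≈ 1.1250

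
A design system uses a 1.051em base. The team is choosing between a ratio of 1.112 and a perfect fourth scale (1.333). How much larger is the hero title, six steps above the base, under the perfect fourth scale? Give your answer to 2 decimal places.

3.91em

At 1.112: 1.051 × 1.112⁶ = 1.9872em
Perfect fourth: 1.051 × 1.333⁶ = 5.8964em
Difference: 5.8964 − 1.9872 = 3.9092em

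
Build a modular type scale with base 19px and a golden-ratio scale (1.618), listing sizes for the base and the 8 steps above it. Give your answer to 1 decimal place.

19.0px, 30.7px, 49.7px, 80.5px, 130.2px, 210.7px, 340.9px, 551.6px, 892.4px

Step 0: 19px
Step 1: 19.0 × 1.618 = 30.7
Step 2: 19.0 × 1.618² = 49.7
Step 3: 19.0 × 1.618³ = 80.5
Step 4: 19.0 × 1.618⁴ = 130.2
Step 5: 19.0 × 1.618⁵ = 210.7
Step 6: 19.0 × 1.618⁶ = 340.9
Step 7: 19.0 × 1.618⁷ = 551.6
Step 8: 19.0 × 1.618⁸ = 892.4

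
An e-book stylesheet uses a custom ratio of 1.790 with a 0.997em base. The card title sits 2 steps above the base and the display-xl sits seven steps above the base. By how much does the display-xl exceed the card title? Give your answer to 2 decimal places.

Step 2: 0.997 × 1.790² = 3.1945em
Step 7: 0.997 × 1.790⁷ = 58.7038em
Difference: 58.7038 − 3.1945 = 55.5093em

55.51em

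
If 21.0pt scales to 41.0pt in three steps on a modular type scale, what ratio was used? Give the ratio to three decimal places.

The ratio satisfies 21.0 × r³ = 41.0, so r = (41.0 / 21.0)^(1/3).
r = 1.9524^(1/3) ≈ 1.2498

1.250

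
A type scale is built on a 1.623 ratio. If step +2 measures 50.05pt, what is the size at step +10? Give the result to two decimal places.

50.05 × 1.623⁸ = 50.05 × 48.14466 ≈ 2409.640

2409.64pt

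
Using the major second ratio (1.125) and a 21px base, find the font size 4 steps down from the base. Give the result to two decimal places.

13.11px

Every step multiplies by the scale ratio.
21.0 ÷ 1.125⁴ = 21.0 ÷ 1.60181 ≈ 13.11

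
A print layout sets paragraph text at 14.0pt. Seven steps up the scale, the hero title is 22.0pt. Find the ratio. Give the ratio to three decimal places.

1.067

r⁷ = 22.0 / 14.0, so r = (22.0/14.0)^(1/7).
r = 1.5714^(1/7) ≈ 1.0667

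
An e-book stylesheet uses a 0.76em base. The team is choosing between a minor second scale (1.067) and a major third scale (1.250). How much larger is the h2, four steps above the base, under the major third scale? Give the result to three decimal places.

0.870em

Minor second: 0.76 × 1.067⁴ = 0.98508em
Major third: 0.76 × 1.250⁴ = 1.85547em
Difference: 1.85547 − 0.98508 = 0.87039em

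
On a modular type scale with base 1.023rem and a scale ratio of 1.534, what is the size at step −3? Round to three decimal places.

Each step on a modular scale multiplies by the ratio, so the size n steps from the base is base × ratioⁿ.
1.023 ÷ 1.534³ = 1.023 ÷ 3.60974 ≈ 0.283

0.283rem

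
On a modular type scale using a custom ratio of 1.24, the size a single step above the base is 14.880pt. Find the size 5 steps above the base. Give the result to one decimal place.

35.2pt

The gap is 5 − (1) = 4 steps, so the factor is 1.24^4.
14.880 × 1.24⁴ = 14.880 × 2.36421 ≈ 35.180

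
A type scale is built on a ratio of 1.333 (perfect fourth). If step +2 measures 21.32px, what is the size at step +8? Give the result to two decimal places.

119.61px

21.32 × 1.333⁶ = 21.32 × 5.61023 ≈ 119.610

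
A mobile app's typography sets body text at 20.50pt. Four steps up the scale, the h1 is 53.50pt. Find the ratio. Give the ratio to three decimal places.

The ratio satisfies 20.50 × r⁴ = 53.50, so r = (53.50 / 20.50)^(1/4).
r = 2.6098^(1/4) ≈ 1.2710

1.271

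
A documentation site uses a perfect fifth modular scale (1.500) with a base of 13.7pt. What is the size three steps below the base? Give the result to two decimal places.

13.7 ÷ 1.500³ = 13.7 ÷ 3.37500 ≈ 4.06

4.06pt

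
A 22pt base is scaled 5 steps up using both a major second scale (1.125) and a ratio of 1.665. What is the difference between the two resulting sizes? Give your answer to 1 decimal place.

Major second: 22.0 × 1.125⁵ = 39.645pt
At 1.665: 22.0 × 1.665⁵ = 281.510pt
Difference: 281.510 − 39.645 = 241.865pt

241.9pt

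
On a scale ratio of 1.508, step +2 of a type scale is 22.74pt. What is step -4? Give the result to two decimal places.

1.93pt

22.74 ÷ 1.508⁶ = 22.74 ÷ 11.76002 ≈ 1.934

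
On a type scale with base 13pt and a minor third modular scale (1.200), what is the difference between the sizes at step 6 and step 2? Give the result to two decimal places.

20.10pt

Step 2: 13.0 × 1.200² = 18.7200pt
Step 6: 13.0 × 1.200⁶ = 38.8178pt
Difference: 38.8178 − 18.7200 = 20.0978pt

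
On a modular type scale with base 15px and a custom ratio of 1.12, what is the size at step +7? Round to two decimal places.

Every step multiplies by the scale ratio.
15.0 × 1.12⁷ = 15.0 × 2.21068 ≈ 33.16

33.16px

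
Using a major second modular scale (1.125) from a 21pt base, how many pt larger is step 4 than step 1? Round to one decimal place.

10.0pt

Step 1: 21.0 × 1.125 = 23.625pt
Step 4: 21.0 × 1.125⁴ = 33.638pt
Difference: 33.638 − 23.625 = 10.013pt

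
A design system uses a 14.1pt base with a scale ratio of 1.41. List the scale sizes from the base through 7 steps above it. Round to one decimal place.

Step 0: 14.1pt
Step 1: 14.1 × 1.41 = 19.9
Step 2: 14.1 × 1.41² = 28.0
Step 3: 14.1 × 1.41³ = 39.5
Step 4: 14.1 × 1.41⁴ = 55.7
Step 5: 14.1 × 1.41⁵ = 78.6
Step 6: 14.1 × 1.41⁶ = 110.8
Step 7: 14.1 × 1.41⁷ = 156.2

14.1pt, 19.9pt, 28.0pt, 39.5pt, 55.7pt, 78.6pt, 110.8pt, 156.2pt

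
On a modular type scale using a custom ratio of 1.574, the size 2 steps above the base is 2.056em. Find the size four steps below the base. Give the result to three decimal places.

0.135em

2.056 ÷ 1.574⁶ = 2.056 ÷ 15.20647 ≈ 0.135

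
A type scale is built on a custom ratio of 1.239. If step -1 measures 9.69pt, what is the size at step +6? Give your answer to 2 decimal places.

9.69 × 1.239⁷ = 9.69 × 4.48228 ≈ 43.433

43.43pt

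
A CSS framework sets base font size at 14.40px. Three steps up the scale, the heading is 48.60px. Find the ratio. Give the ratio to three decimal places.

1.500

The ratio satisfies 14.40 × r³ = 48.60, so r = (48.60 / 14.40)^(1/3).
r = 3.3750^(1/3) ≈ 1.5000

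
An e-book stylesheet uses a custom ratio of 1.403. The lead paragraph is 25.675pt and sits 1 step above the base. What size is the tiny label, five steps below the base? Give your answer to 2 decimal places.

3.37pt

The gap is -5 − (1) = -6 steps, so the factor is 1.403^-6.
25.675 ÷ 1.403⁶ = 25.675 ÷ 7.62686 ≈ 3.366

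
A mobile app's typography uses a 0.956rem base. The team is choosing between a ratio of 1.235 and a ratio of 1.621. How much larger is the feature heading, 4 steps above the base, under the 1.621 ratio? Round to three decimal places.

At 1.235: 0.956 × 1.235⁴ = 2.22395rem
At 1.621: 0.956 × 1.621⁴ = 6.60070rem
Difference: 6.60070 − 2.22395 = 4.37675rem

4.377rem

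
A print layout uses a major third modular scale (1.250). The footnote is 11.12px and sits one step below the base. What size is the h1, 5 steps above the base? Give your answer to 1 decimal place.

42.4px

11.12 × 1.250⁶ = 11.12 × 3.81470 ≈ 42.419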